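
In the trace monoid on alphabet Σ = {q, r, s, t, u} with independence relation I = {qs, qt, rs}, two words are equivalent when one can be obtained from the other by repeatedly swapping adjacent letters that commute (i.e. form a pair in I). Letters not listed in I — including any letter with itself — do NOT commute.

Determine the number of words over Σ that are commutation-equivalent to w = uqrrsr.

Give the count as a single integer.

piece 0:u — minimal
piece 1:q rests on {0:u}
piece 2:r rests on {1:q}
piece 3:r rests on {2:r}
piece 4:s rests on {0:u}
piece 5:r rests on {3:r}
minimal pieces: {0:u}
ways to finish when only these pieces remain (= sum over removing one remaining piece with nothing left below it):
  1 left: {4}→1  {5}→1
  2 left: {3,5}→1  {4,5}→2
  3 left: {2,3,5}→1  {3,4,5}→3
  4 left: {1,2,3,5}→1  {2,3,4,5}→4
  placing 0:u first → 5 extensions

5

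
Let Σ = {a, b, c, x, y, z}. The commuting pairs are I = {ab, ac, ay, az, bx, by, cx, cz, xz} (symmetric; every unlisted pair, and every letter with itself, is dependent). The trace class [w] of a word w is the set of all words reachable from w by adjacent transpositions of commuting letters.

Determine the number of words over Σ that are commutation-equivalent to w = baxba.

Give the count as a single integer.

10

piece 0:b — minimal
piece 1:a — minimal
piece 2:x rests on {1:a}
piece 3:b rests on {0:b}
piece 4:a rests on {2:x}
minimal pieces: {0:b, 1:a}
ways to finish when only these pieces remain (= sum over removing one remaining piece with nothing left below it):
  1 left: {3}→1  {4}→1
  2 left: {0,3}→1  {2,4}→1  {3,4}→2
  3 left: {0,3,4}→3  {1,2,4}→1  {2,3,4}→3
  placing 0:b first → 4 extensions
  placing 1:a first → 6 extensions
total linear extensions = 10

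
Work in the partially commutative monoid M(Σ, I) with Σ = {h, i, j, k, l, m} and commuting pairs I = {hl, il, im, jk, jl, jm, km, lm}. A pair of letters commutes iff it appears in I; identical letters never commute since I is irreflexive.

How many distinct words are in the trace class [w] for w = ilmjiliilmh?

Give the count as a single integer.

3465

drop 0:i onto floor
drop 1:l onto floor
drop 2:m onto floor
drop 3:j onto {0:i}
drop 4:i onto {3:j}
drop 5:l onto {1:l}
drop 6:i onto {4:i}
drop 7:i onto {6:i}
drop 8:l onto {5:l}
drop 9:m onto {2:m}
drop 10:h onto {7:i, 9:m}
ground layer = {0:i, 1:l, 2:m}
drop-orders for the pieces not yet dropped (sum over which currently-grounded one goes next):
  1 to go: {8} 1  {10} 1
  2 to go: {5,8} 1  {7,10} 1  {8,10} 2  {9,10} 1
  3 to go: {1,5,8} 1  {2,9,10} 1  {5,8,10} 3  {6,7,10} 1  {7,8,10} 3  {7,9,10} 2  {8,9,10} 3
  4 to go: {1,5,8,10} 4  {2,7,9,10} 3  {2,8,9,10} 4  {4,6,7,10} 1  {5,7,8,10} 6  {5,8,9,10} 6  {6,7,8,10} 4  {6,7,9,10} 3  {7,8,9,10} 8
  5 to go: {1,5,7,8,10} 10  {1,5,8,9,10} 10  {2,5,8,9,10} 10  {2,6,7,9,10} 6  {2,7,8,9,10} 15  {3,4,6,7,10} 1  {4,6,7,8,10} 5  {4,6,7,9,10} 4  {5,6,7,8,10} 10  {5,7,8,9,10} 20  {6,7,8,9,10} 15
  6 to go: {0,3,4,6,7,10} 1  {1,2,5,8,9,10} 20  {1,5,6,7,8,10} 20  {1,5,7,8,9,10} 40  {2,4,6,7,9,10} 10  {2,5,7,8,9,10} 45  {2,6,7,8,9,10} 36  {3,4,6,7,8,10} 6  {3,4,6,7,9,10} 5  {4,5,6,7,8,10} 15  {4,6,7,8,9,10} 24  {5,6,7,8,9,10} 45
  7 to go: {0,3,4,6,7,8,10} 7  {0,3,4,6,7,9,10} 6  {1,2,5,7,8,9,10} 105  {1,4,5,6,7,8,10} 35  {1,5,6,7,8,9,10} 105  {2,3,4,6,7,9,10} 15  {2,4,6,7,8,9,10} 70  {2,5,6,7,8,9,10} 126  {3,4,5,6,7,8,10} 21  {3,4,6,7,8,9,10} 35  {4,5,6,7,8,9,10} 84
  8 to go: {0,2,3,4,6,7,9,10} 21  {0,3,4,5,6,7,8,10} 28  {0,3,4,6,7,8,9,10} 48  {1,2,5,6,7,8,9,10} 336  {1,3,4,5,6,7,8,10} 56  {1,4,5,6,7,8,9,10} 224  {2,3,4,6,7,8,9,10} 120  {2,4,5,6,7,8,9,10} 280  {3,4,5,6,7,8,9,10} 140
  9 to go: {0,1,3,4,5,6,7,8,10} 84  {0,2,3,4,6,7,8,9,10} 189  {0,3,4,5,6,7,8,9,10} 216  {1,2,4,5,6,7,8,9,10} 840  {1,3,4,5,6,7,8,9,10} 420  {2,3,4,5,6,7,8,9,10} 540
  if 0:i drops first: 1800 orders
  if 1:l drops first: 945 orders
  if 2:m drops first: 720 orders
heap linearizations: 3465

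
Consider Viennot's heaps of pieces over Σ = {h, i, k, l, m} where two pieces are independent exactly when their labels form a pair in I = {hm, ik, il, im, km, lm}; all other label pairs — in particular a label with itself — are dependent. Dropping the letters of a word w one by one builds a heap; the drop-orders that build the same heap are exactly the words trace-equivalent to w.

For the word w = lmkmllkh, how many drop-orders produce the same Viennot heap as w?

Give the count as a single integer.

28

drop 0:l onto floor
drop 1:m onto floor
drop 2:k onto {0:l}
drop 3:m onto {1:m}
drop 4:l onto {2:k}
drop 5:l onto {4:l}
drop 6:k onto {5:l}
drop 7:h onto {6:k}
ground layer = {0:l, 1:m}
drop-orders for the pieces not yet dropped (sum over which currently-grounded one goes next):
  1 to go: {3} 1  {7} 1
  2 to go: {1,3} 1  {3,7} 2  {6,7} 1
  3 to go: {1,3,7} 3  {3,6,7} 3  {5,6,7} 1
  4 to go: {1,3,6,7} 6  {3,5,6,7} 4  {4,5,6,7} 1
  5 to go: {1,3,5,6,7} 10  {2,4,5,6,7} 1  {3,4,5,6,7} 5
  6 to go: {0,2,4,5,6,7} 1  {1,3,4,5,6,7} 15  {2,3,4,5,6,7} 6
  if 0:l drops first: 21 orders
  if 1:m drops first: 7 orders
heap linearizations: 28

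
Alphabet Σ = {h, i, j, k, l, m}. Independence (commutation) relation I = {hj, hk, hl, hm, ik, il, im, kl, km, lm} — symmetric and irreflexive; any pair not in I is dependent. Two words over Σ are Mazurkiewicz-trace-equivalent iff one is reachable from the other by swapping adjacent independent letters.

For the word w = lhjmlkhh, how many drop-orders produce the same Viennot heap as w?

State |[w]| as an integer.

piece 0:l — minimal
piece 1:h — minimal
piece 2:j rests on {0:l}
piece 3:m rests on {2:j}
piece 4:l rests on {2:j}
piece 5:k rests on {2:j}
piece 6:h rests on {1:h}
piece 7:h rests on {6:h}
minimal pieces: {0:l, 1:h}
ways to finish when only these pieces remain (= sum over removing one remaining piece with nothing left below it):
  1 left: {3}→1  {4}→1  {5}→1  {7}→1
  2 left: {3,4}→2  {3,5}→2  {3,7}→2  {4,5}→2  {4,7}→2  {5,7}→2  {6,7}→1
  3 left: {1,6,7}→1  {3,4,5}→6  {3,4,7}→6  {3,5,7}→6  {3,6,7}→3  {4,5,7}→6  {4,6,7}→3  {5,6,7}→3
  4 left: {1,3,6,7}→4  {1,4,6,7}→4  {1,5,6,7}→4  {2,3,4,5}→6  {3,4,5,7}→24  {3,4,6,7}→12  {3,5,6,7}→12  {4,5,6,7}→12
  5 left: {0,2,3,4,5}→6  {1,3,4,6,7}→20  {1,3,5,6,7}→20  {1,4,5,6,7}→20  {2,3,4,5,7}→30  {3,4,5,6,7}→60
  6 left: {0,2,3,4,5,7}→36  {1,3,4,5,6,7}→120  {2,3,4,5,6,7}→90
  placing 0:l first → 210 extensions
  placing 1:h first → 126 extensions
total linear extensions = 336

336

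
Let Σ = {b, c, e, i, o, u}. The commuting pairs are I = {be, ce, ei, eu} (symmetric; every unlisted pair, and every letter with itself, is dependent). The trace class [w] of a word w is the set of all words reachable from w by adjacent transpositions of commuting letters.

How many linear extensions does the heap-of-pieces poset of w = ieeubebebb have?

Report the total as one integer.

210

#0=i has no predecessor
#1=e has no predecessor
#2=e depends on [1:e]
#3=u depends on [0:i]
#4=b depends on [3:u]
#5=e depends on [2:e]
#6=b depends on [4:b]
#7=e depends on [5:e]
#8=b depends on [6:b]
#9=b depends on [8:b]
sources: [0:i, 1:e]
N(rest) = Σ N(rest − s) over sources s of rest; N(one piece) = 1:
  size 1 → [7]=1  [9]=1
  size 2 → [5,7]=1  [7,9]=2  [8,9]=1
  size 3 → [2,5,7]=1  [5,7,9]=3  [6,8,9]=1  [7,8,9]=3
  size 4 → [1,2,5,7]=1  [2,5,7,9]=4  [4,6,8,9]=1  [5,7,8,9]=6  [6,7,8,9]=4
  size 5 → [1,2,5,7,9]=5  [2,5,7,8,9]=10  [3,4,6,8,9]=1  [4,6,7,8,9]=5  [5,6,7,8,9]=10
  size 6 → [0,3,4,6,8,9]=1  [1,2,5,7,8,9]=15  [2,5,6,7,8,9]=20  [3,4,6,7,8,9]=6  [4,5,6,7,8,9]=15
  size 7 → [0,3,4,6,7,8,9]=7  [1,2,5,6,7,8,9]=35  [2,4,5,6,7,8,9]=35  [3,4,5,6,7,8,9]=21
  size 8 → [0,3,4,5,6,7,8,9]=28  [1,2,4,5,6,7,8,9]=70  [2,3,4,5,6,7,8,9]=56
  first=0(i) contributes 126
  first=1(e) contributes 84
|[w]| = 210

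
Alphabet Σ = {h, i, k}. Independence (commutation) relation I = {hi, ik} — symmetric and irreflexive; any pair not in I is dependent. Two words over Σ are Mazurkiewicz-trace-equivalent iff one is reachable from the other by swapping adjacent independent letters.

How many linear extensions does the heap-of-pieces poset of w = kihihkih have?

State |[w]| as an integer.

56

drop 0:k onto floor
drop 1:i onto floor
drop 2:h onto {0:k}
drop 3:i onto {1:i}
drop 4:h onto {2:h}
drop 5:k onto {4:h}
drop 6:i onto {3:i}
drop 7:h onto {5:k}
ground layer = {0:k, 1:i}
drop-orders for the pieces not yet dropped (sum over which currently-grounded one goes next):
  1 to go: {6} 1  {7} 1
  2 to go: {3,6} 1  {5,7} 1  {6,7} 2
  3 to go: {1,3,6} 1  {3,6,7} 3  {4,5,7} 1  {5,6,7} 3
  4 to go: {1,3,6,7} 4  {2,4,5,7} 1  {3,5,6,7} 6  {4,5,6,7} 4
  5 to go: {0,2,4,5,7} 1  {1,3,5,6,7} 10  {2,4,5,6,7} 5  {3,4,5,6,7} 10
  6 to go: {0,2,4,5,6,7} 6  {1,3,4,5,6,7} 20  {2,3,4,5,6,7} 15
  if 0:k drops first: 35 orders
  if 1:i drops first: 21 orders
heap linearizations: 56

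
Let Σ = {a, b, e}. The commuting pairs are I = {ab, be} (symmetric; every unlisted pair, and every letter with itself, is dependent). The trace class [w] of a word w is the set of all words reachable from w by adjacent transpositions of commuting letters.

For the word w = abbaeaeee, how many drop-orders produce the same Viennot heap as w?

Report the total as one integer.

36

drop 0:a onto floor
drop 1:b onto floor
drop 2:b onto {1:b}
drop 3:a onto {0:a}
drop 4:e onto {3:a}
drop 5:a onto {4:e}
drop 6:e onto {5:a}
drop 7:e onto {6:e}
drop 8:e onto {7:e}
ground layer = {0:a, 1:b}
drop-orders for the pieces not yet dropped (sum over which currently-grounded one goes next):
  1 to go: {2} 1  {8} 1
  2 to go: {1,2} 1  {2,8} 2  {7,8} 1
  3 to go: {1,2,8} 3  {2,7,8} 3  {6,7,8} 1
  4 to go: {1,2,7,8} 6  {2,6,7,8} 4  {5,6,7,8} 1
  5 to go: {1,2,6,7,8} 10  {2,5,6,7,8} 5  {4,5,6,7,8} 1
  6 to go: {1,2,5,6,7,8} 15  {2,4,5,6,7,8} 6  {3,4,5,6,7,8} 1
  7 to go: {0,3,4,5,6,7,8} 1  {1,2,4,5,6,7,8} 21  {2,3,4,5,6,7,8} 7
  if 0:a drops first: 28 orders
  if 1:b drops first: 8 orders
heap linearizations: 36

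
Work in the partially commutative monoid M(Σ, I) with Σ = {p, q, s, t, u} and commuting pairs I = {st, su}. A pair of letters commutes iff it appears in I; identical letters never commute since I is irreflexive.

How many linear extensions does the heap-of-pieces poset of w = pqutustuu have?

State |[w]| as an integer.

7

#0=p has no predecessor
#1=q depends on [0:p]
#2=u depends on [1:q]
#3=t depends on [2:u]
#4=u depends on [3:t]
#5=s depends on [1:q]
#6=t depends on [4:u]
#7=u depends on [6:t]
#8=u depends on [7:u]
sources: [0:p]
N(rest) = Σ N(rest − s) over sources s of rest; N(one piece) = 1:
  size 1 → [5]=1  [8]=1
  size 2 → [5,8]=2  [7,8]=1
  size 3 → [5,7,8]=3  [6,7,8]=1
  size 4 → [4,6,7,8]=1  [5,6,7,8]=4
  size 5 → [3,4,6,7,8]=1  [4,5,6,7,8]=5
  size 6 → [2,3,4,6,7,8]=1  [3,4,5,6,7,8]=6
  size 7 → [2,3,4,5,6,7,8]=7
  first=0(p) contributes 7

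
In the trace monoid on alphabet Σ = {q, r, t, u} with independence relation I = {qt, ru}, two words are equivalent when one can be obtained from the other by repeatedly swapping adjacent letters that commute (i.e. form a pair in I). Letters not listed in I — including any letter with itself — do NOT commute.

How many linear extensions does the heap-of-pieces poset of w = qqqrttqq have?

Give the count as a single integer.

6

drop 0:q onto floor
drop 1:q onto {0:q}
drop 2:q onto {1:q}
drop 3:r onto {2:q}
drop 4:t onto {3:r}
drop 5:t onto {4:t}
drop 6:q onto {3:r}
drop 7:q onto {6:q}
ground layer = {0:q}
drop-orders for the pieces not yet dropped (sum over which currently-grounded one goes next):
  1 to go: {5} 1  {7} 1
  2 to go: {4,5} 1  {5,7} 2  {6,7} 1
  3 to go: {4,5,7} 3  {5,6,7} 3
  4 to go: {4,5,6,7} 6
  5 to go: {3,4,5,6,7} 6
  6 to go: {2,3,4,5,6,7} 6
  if 0:q drops first: 6 orders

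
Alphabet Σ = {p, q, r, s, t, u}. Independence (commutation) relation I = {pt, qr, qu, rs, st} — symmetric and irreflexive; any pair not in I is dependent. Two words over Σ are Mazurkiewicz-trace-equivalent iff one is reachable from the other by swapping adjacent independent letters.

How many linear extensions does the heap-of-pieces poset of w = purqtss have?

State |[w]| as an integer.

#0=p has no predecessor
#1=u depends on [0:p]
#2=r depends on [1:u]
#3=q depends on [0:p]
#4=t depends on [2:r, 3:q]
#5=s depends on [1:u, 3:q]
#6=s depends on [5:s]
sources: [0:p]
N(rest) = Σ N(rest − s) over sources s of rest; N(one piece) = 1:
  size 1 → [4]=1  [6]=1
  size 2 → [2,4]=1  [4,6]=2  [5,6]=1
  size 3 → [2,4,6]=3  [4,5,6]=3
  size 4 → [2,4,5,6]=6  [3,4,5,6]=3
  size 5 → [1,2,4,5,6]=6  [2,3,4,5,6]=9
  first=0(p) contributes 15

15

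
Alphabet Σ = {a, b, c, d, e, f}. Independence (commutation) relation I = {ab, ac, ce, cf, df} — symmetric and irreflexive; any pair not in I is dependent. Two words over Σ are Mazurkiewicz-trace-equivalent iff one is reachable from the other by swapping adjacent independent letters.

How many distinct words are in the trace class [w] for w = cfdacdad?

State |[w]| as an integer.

7

piece 0:c — minimal
piece 1:f — minimal
piece 2:d rests on {0:c}
piece 3:a rests on {1:f, 2:d}
piece 4:c rests on {2:d}
piece 5:d rests on {3:a, 4:c}
piece 6:a rests on {5:d}
piece 7:d rests on {6:a}
minimal pieces: {0:c, 1:f}
ways to finish when only these pieces remain (= sum over removing one remaining piece with nothing left below it):
  1 left: {7}→1
  2 left: {6,7}→1
  3 left: {5,6,7}→1
  4 left: {3,5,6,7}→1  {4,5,6,7}→1
  5 left: {1,3,5,6,7}→1  {3,4,5,6,7}→2
  6 left: {1,3,4,5,6,7}→3  {2,3,4,5,6,7}→2
  placing 0:c first → 5 extensions
  placing 1:f first → 2 extensions
total linear extensions = 7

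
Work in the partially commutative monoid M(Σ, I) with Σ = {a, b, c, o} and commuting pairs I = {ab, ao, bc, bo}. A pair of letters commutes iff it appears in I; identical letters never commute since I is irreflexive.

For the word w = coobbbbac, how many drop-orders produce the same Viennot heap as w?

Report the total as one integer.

piece 0:c — minimal
piece 1:o rests on {0:c}
piece 2:o rests on {1:o}
piece 3:b — minimal
piece 4:b rests on {3:b}
piece 5:b rests on {4:b}
piece 6:b rests on {5:b}
piece 7:a rests on {0:c}
piece 8:c rests on {2:o, 7:a}
minimal pieces: {0:c, 3:b}
ways to finish when only these pieces remain (= sum over removing one remaining piece with nothing left below it):
  1 left: {6}→1  {8}→1
  2 left: {2,8}→1  {5,6}→1  {6,8}→2  {7,8}→1
  3 left: {1,2,8}→1  {2,6,8}→3  {2,7,8}→2  {4,5,6}→1  {5,6,8}→3  {6,7,8}→3
  4 left: {1,2,6,8}→4  {1,2,7,8}→3  {2,5,6,8}→6  {2,6,7,8}→8  {3,4,5,6}→1  {4,5,6,8}→4  {5,6,7,8}→6
  5 left: {0,1,2,7,8}→3  {1,2,5,6,8}→10  {1,2,6,7,8}→15  {2,4,5,6,8}→10  {2,5,6,7,8}→20  {3,4,5,6,8}→5  {4,5,6,7,8}→10
  6 left: {0,1,2,6,7,8}→18  {1,2,4,5,6,8}→20  {1,2,5,6,7,8}→45  {2,3,4,5,6,8}→15  {2,4,5,6,7,8}→40  {3,4,5,6,7,8}→15
  7 left: {0,1,2,5,6,7,8}→63  {1,2,3,4,5,6,8}→35  {1,2,4,5,6,7,8}→105  {2,3,4,5,6,7,8}→70
  placing 0:c first → 210 extensions
  placing 3:b first → 168 extensions
total linear extensions = 378

378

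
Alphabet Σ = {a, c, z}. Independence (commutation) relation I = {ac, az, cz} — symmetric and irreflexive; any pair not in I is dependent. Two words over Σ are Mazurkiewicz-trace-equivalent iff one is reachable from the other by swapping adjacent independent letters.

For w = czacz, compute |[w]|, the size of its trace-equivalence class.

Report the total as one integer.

0(c) covers ∅
1(z) covers ∅
2(a) covers ∅
3(c) covers 0:c
4(z) covers 1:z
floor of heap: 0:c, 1:z, 2:a
completions by unplaced set U, small U first (add the entries for U minus each lowest piece of U):
  |U|=1: {2}:1  {3}:1  {4}:1
  |U|=2: {0,3}:1  {1,4}:1  {2,3}:2  {2,4}:2  {3,4}:2
  |U|=3: {0,2,3}:3  {0,3,4}:3  {1,2,4}:3  {1,3,4}:3  {2,3,4}:6
  start at 0(c): 12
  start at 1(z): 12
  start at 2(a): 6
sum over floor = 30

30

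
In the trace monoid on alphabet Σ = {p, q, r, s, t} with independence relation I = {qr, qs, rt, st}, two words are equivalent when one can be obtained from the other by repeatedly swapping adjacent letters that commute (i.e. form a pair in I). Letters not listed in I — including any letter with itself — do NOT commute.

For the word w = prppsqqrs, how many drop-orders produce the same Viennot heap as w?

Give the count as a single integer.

10

0(p) covers ∅
1(r) covers 0:p
2(p) covers 1:r
3(p) covers 2:p
4(s) covers 3:p
5(q) covers 3:p
6(q) covers 5:q
7(r) covers 4:s
8(s) covers 7:r
floor of heap: 0:p
completions by unplaced set U, small U first (add the entries for U minus each lowest piece of U):
  |U|=1: {6}:1  {8}:1
  |U|=2: {5,6}:1  {6,8}:2  {7,8}:1
  |U|=3: {4,7,8}:1  {5,6,8}:3  {6,7,8}:3
  |U|=4: {4,6,7,8}:4  {5,6,7,8}:6
  |U|=5: {4,5,6,7,8}:10
  |U|=6: {3,4,5,6,7,8}:10
  |U|=7: {2,3,4,5,6,7,8}:10
  start at 0(p): 10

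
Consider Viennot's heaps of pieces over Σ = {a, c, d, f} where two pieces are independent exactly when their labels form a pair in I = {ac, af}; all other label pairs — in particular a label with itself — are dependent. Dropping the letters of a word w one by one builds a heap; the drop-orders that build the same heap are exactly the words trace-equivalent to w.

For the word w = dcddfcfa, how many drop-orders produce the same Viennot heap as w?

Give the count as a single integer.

4

drop 0:d onto floor
drop 1:c onto {0:d}
drop 2:d onto {1:c}
drop 3:d onto {2:d}
drop 4:f onto {3:d}
drop 5:c onto {4:f}
drop 6:f onto {5:c}
drop 7:a onto {3:d}
ground layer = {0:d}
drop-orders for the pieces not yet dropped (sum over which currently-grounded one goes next):
  1 to go: {6} 1  {7} 1
  2 to go: {5,6} 1  {6,7} 2
  3 to go: {4,5,6} 1  {5,6,7} 3
  4 to go: {4,5,6,7} 4
  5 to go: {3,4,5,6,7} 4
  6 to go: {2,3,4,5,6,7} 4
  if 0:d drops first: 4 orders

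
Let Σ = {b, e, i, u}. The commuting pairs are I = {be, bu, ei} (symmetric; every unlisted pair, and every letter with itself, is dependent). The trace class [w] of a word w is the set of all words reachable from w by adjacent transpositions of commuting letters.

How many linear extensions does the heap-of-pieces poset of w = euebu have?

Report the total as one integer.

piece 0:e — minimal
piece 1:u rests on {0:e}
piece 2:e rests on {1:u}
piece 3:b — minimal
piece 4:u rests on {2:e}
minimal pieces: {0:e, 3:b}
ways to finish when only these pieces remain (= sum over removing one remaining piece with nothing left below it):
  1 left: {3}→1  {4}→1
  2 left: {2,4}→1  {3,4}→2
  3 left: {1,2,4}→1  {2,3,4}→3
  placing 0:e first → 4 extensions
  placing 3:b first → 1 extensions
total linear extensions = 5

5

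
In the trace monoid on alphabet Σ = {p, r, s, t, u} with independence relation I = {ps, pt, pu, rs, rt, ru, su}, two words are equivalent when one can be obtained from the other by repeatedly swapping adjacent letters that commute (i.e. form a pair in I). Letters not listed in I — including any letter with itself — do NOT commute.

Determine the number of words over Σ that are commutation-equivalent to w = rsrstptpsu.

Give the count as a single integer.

piece 0:r — minimal
piece 1:s — minimal
piece 2:r rests on {0:r}
piece 3:s rests on {1:s}
piece 4:t rests on {3:s}
piece 5:p rests on {2:r}
piece 6:t rests on {4:t}
piece 7:p rests on {5:p}
piece 8:s rests on {6:t}
piece 9:u rests on {6:t}
minimal pieces: {0:r, 1:s}
ways to finish when only these pieces remain (= sum over removing one remaining piece with nothing left below it):
  1 left: {7}→1  {8}→1  {9}→1
  2 left: {5,7}→1  {7,8}→2  {7,9}→2  {8,9}→2
  3 left: {2,5,7}→1  {5,7,8}→3  {5,7,9}→3  {6,8,9}→2  {7,8,9}→6
  4 left: {0,2,5,7}→1  {2,5,7,8}→4  {2,5,7,9}→4  {4,6,8,9}→2  {5,7,8,9}→12  {6,7,8,9}→8
  5 left: {0,2,5,7,8}→5  {0,2,5,7,9}→5  {2,5,7,8,9}→20  {3,4,6,8,9}→2  {4,6,7,8,9}→10  {5,6,7,8,9}→20
  6 left: {0,2,5,7,8,9}→30  {1,3,4,6,8,9}→2  {2,5,6,7,8,9}→40  {3,4,6,7,8,9}→12  {4,5,6,7,8,9}→30
  7 left: {0,2,5,6,7,8,9}→70  {1,3,4,6,7,8,9}→14  {2,4,5,6,7,8,9}→70  {3,4,5,6,7,8,9}→42
  8 left: {0,2,4,5,6,7,8,9}→140  {1,3,4,5,6,7,8,9}→56  {2,3,4,5,6,7,8,9}→112
  placing 0:r first → 168 extensions
  placing 1:s first → 252 extensions
total linear extensions = 420

420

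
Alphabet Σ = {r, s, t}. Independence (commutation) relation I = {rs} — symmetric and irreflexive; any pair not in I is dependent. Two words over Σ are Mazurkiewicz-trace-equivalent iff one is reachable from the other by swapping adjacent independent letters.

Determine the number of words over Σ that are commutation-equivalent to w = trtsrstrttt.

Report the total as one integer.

3

drop 0:t onto floor
drop 1:r onto {0:t}
drop 2:t onto {1:r}
drop 3:s onto {2:t}
drop 4:r onto {2:t}
drop 5:s onto {3:s}
drop 6:t onto {4:r, 5:s}
drop 7:r onto {6:t}
drop 8:t onto {7:r}
drop 9:t onto {8:t}
drop 10:t onto {9:t}
ground layer = {0:t}
drop-orders for the pieces not yet dropped (sum over which currently-grounded one goes next):
  1 to go: {10} 1
  2 to go: {9,10} 1
  3 to go: {8,9,10} 1
  4 to go: {7,8,9,10} 1
  5 to go: {6,7,8,9,10} 1
  6 to go: {4,6,7,8,9,10} 1  {5,6,7,8,9,10} 1
  7 to go: {3,5,6,7,8,9,10} 1  {4,5,6,7,8,9,10} 2
  8 to go: {3,4,5,6,7,8,9,10} 3
  9 to go: {2,3,4,5,6,7,8,9,10} 3
  if 0:t drops first: 3 orders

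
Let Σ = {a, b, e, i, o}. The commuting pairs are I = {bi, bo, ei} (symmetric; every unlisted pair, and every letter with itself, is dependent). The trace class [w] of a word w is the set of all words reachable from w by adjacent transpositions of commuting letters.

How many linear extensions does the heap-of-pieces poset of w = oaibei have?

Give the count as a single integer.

6

#0=o has no predecessor
#1=a depends on [0:o]
#2=i depends on [1:a]
#3=b depends on [1:a]
#4=e depends on [3:b]
#5=i depends on [2:i]
sources: [0:o]
N(rest) = Σ N(rest − s) over sources s of rest; N(one piece) = 1:
  size 1 → [4]=1  [5]=1
  size 2 → [2,5]=1  [3,4]=1  [4,5]=2
  size 3 → [2,4,5]=3  [3,4,5]=3
  size 4 → [2,3,4,5]=6
  first=0(o) contributes 6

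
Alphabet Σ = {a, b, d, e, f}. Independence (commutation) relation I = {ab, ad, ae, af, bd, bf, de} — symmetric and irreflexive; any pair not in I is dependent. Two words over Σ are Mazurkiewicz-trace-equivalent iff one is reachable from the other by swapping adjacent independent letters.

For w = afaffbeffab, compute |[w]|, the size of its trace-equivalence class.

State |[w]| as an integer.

piece 0:a — minimal
piece 1:f — minimal
piece 2:a rests on {0:a}
piece 3:f rests on {1:f}
piece 4:f rests on {3:f}
piece 5:b — minimal
piece 6:e rests on {4:f, 5:b}
piece 7:f rests on {6:e}
piece 8:f rests on {7:f}
piece 9:a rests on {2:a}
piece 10:b rests on {6:e}
minimal pieces: {0:a, 1:f, 5:b}
ways to finish when only these pieces remain (= sum over removing one remaining piece with nothing left below it):
  1 left: {8}→1  {9}→1  {10}→1
  2 left: {2,9}→1  {7,8}→1  {8,9}→2  {8,10}→2  {9,10}→2
  3 left: {0,2,9}→1  {2,8,9}→3  {2,9,10}→3  {7,8,9}→3  {7,8,10}→3  {8,9,10}→6
  4 left: {0,2,8,9}→4  {0,2,9,10}→4  {2,7,8,9}→6  {2,8,9,10}→12  {6,7,8,10}→3  {7,8,9,10}→12
  5 left: {0,2,7,8,9}→10  {0,2,8,9,10}→20  {2,7,8,9,10}→30  {4,6,7,8,10}→3  {5,6,7,8,10}→3  {6,7,8,9,10}→15
  6 left: {0,2,7,8,9,10}→60  {2,6,7,8,9,10}→45  {3,4,6,7,8,10}→3  {4,5,6,7,8,10}→6  {4,6,7,8,9,10}→18  {5,6,7,8,9,10}→18
  7 left: {0,2,6,7,8,9,10}→105  {1,3,4,6,7,8,10}→3  {2,4,6,7,8,9,10}→63  {2,5,6,7,8,9,10}→63  {3,4,5,6,7,8,10}→9  {3,4,6,7,8,9,10}→21  {4,5,6,7,8,9,10}→42
  8 left: {0,2,4,6,7,8,9,10}→168  {0,2,5,6,7,8,9,10}→168  {1,3,4,5,6,7,8,10}→12  {1,3,4,6,7,8,9,10}→24  {2,3,4,6,7,8,9,10}→84  {2,4,5,6,7,8,9,10}→168  {3,4,5,6,7,8,9,10}→72
  9 left: {0,2,3,4,6,7,8,9,10}→252  {0,2,4,5,6,7,8,9,10}→504  {1,2,3,4,6,7,8,9,10}→108  {1,3,4,5,6,7,8,9,10}→108  {2,3,4,5,6,7,8,9,10}→324
  placing 0:a first → 540 extensions
  placing 1:f first → 1080 extensions
  placing 5:b first → 360 extensions
total linear extensions = 1980

1980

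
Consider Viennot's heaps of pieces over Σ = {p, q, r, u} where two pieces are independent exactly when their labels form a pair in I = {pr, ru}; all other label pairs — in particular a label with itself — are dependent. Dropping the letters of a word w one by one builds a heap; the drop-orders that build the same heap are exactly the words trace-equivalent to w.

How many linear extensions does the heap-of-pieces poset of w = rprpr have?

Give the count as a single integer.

#0=r has no predecessor
#1=p has no predecessor
#2=r depends on [0:r]
#3=p depends on [1:p]
#4=r depends on [2:r]
sources: [0:r, 1:p]
N(rest) = Σ N(rest − s) over sources s of rest; N(one piece) = 1:
  size 1 → [3]=1  [4]=1
  size 2 → [1,3]=1  [2,4]=1  [3,4]=2
  size 3 → [0,2,4]=1  [1,3,4]=3  [2,3,4]=3
  first=0(r) contributes 6
  first=1(p) contributes 4
|[w]| = 10

10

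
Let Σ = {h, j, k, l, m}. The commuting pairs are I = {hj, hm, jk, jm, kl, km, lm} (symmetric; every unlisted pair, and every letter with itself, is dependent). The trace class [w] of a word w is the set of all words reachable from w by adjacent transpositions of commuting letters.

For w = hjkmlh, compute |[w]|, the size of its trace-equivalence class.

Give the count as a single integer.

30

drop 0:h onto floor
drop 1:j onto floor
drop 2:k onto {0:h}
drop 3:m onto floor
drop 4:l onto {0:h, 1:j}
drop 5:h onto {2:k, 4:l}
ground layer = {0:h, 1:j, 3:m}
drop-orders for the pieces not yet dropped (sum over which currently-grounded one goes next):
  1 to go: {3} 1  {5} 1
  2 to go: {2,5} 1  {3,5} 2  {4,5} 1
  3 to go: {1,4,5} 1  {2,3,5} 3  {2,4,5} 2  {3,4,5} 3
  4 to go: {0,2,4,5} 2  {1,2,4,5} 3  {1,3,4,5} 4  {2,3,4,5} 8
  if 0:h drops first: 15 orders
  if 1:j drops first: 10 orders
  if 3:m drops first: 5 orders
heap linearizations: 30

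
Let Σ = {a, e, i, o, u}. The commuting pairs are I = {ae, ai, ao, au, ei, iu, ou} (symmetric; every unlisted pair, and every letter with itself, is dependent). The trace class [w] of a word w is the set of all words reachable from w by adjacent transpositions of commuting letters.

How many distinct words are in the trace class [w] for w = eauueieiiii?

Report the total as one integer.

2772

#0=e has no predecessor
#1=a has no predecessor
#2=u depends on [0:e]
#3=u depends on [2:u]
#4=e depends on [3:u]
#5=i has no predecessor
#6=e depends on [4:e]
#7=i depends on [5:i]
#8=i depends on [7:i]
#9=i depends on [8:i]
#10=i depends on [9:i]
sources: [0:e, 1:a, 5:i]
N(rest) = Σ N(rest − s) over sources s of rest; N(one piece) = 1:
  size 1 → [1]=1  [6]=1  [10]=1
  size 2 → [1,6]=2  [1,10]=2  [4,6]=1  [6,10]=2  [9,10]=1
  size 3 → [1,4,6]=3  [1,6,10]=6  [1,9,10]=3  [3,4,6]=1  [4,6,10]=3  [6,9,10]=3  [8,9,10]=1
  size 4 → [1,3,4,6]=4  [1,4,6,10]=12  [1,6,9,10]=12  [1,8,9,10]=4  [2,3,4,6]=1  [3,4,6,10]=4  [4,6,9,10]=6  [6,8,9,10]=4  [7,8,9,10]=1
  size 5 → [0,2,3,4,6]=1  [1,2,3,4,6]=5  [1,3,4,6,10]=20  [1,4,6,9,10]=30  [1,6,8,9,10]=20  [1,7,8,9,10]=5  [2,3,4,6,10]=5  [3,4,6,9,10]=10  [4,6,8,9,10]=10  [5,7,8,9,10]=1  [6,7,8,9,10]=5
  size 6 → [0,1,2,3,4,6]=6  [0,2,3,4,6,10]=6  [1,2,3,4,6,10]=30  [1,3,4,6,9,10]=60  [1,4,6,8,9,10]=60  [1,5,7,8,9,10]=6  [1,6,7,8,9,10]=30  [2,3,4,6,9,10]=15  [3,4,6,8,9,10]=20  [4,6,7,8,9,10]=15  [5,6,7,8,9,10]=6
  size 7 → [0,1,2,3,4,6,10]=42  [0,2,3,4,6,9,10]=21  [1,2,3,4,6,9,10]=105  [1,3,4,6,8,9,10]=140  [1,4,6,7,8,9,10]=105  [1,5,6,7,8,9,10]=42  [2,3,4,6,8,9,10]=35  [3,4,6,7,8,9,10]=35  [4,5,6,7,8,9,10]=21
  size 8 → [0,1,2,3,4,6,9,10]=168  [0,2,3,4,6,8,9,10]=56  [1,2,3,4,6,8,9,10]=280  [1,3,4,6,7,8,9,10]=280  [1,4,5,6,7,8,9,10]=168  [2,3,4,6,7,8,9,10]=70  [3,4,5,6,7,8,9,10]=56
  size 9 → [0,1,2,3,4,6,8,9,10]=504  [0,2,3,4,6,7,8,9,10]=126  [1,2,3,4,6,7,8,9,10]=630  [1,3,4,5,6,7,8,9,10]=504  [2,3,4,5,6,7,8,9,10]=126
  first=0(e) contributes 1260
  first=1(a) contributes 252
  first=5(i) contributes 1260
|[w]| = 2772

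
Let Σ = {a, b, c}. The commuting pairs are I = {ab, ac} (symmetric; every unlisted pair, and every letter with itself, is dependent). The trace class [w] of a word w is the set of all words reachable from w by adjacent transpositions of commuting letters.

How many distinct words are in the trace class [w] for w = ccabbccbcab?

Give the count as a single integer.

#0=c has no predecessor
#1=c depends on [0:c]
#2=a has no predecessor
#3=b depends on [1:c]
#4=b depends on [3:b]
#5=c depends on [4:b]
#6=c depends on [5:c]
#7=b depends on [6:c]
#8=c depends on [7:b]
#9=a depends on [2:a]
#10=b depends on [8:c]
sources: [0:c, 2:a]
N(rest) = Σ N(rest − s) over sources s of rest; N(one piece) = 1:
  size 1 → [9]=1  [10]=1
  size 2 → [2,9]=1  [8,10]=1  [9,10]=2
  size 3 → [2,9,10]=3  [7,8,10]=1  [8,9,10]=3
  size 4 → [2,8,9,10]=6  [6,7,8,10]=1  [7,8,9,10]=4
  size 5 → [2,7,8,9,10]=10  [5,6,7,8,10]=1  [6,7,8,9,10]=5
  size 6 → [2,6,7,8,9,10]=15  [4,5,6,7,8,10]=1  [5,6,7,8,9,10]=6
  size 7 → [2,5,6,7,8,9,10]=21  [3,4,5,6,7,8,10]=1  [4,5,6,7,8,9,10]=7
  size 8 → [1,3,4,5,6,7,8,10]=1  [2,4,5,6,7,8,9,10]=28  [3,4,5,6,7,8,9,10]=8
  size 9 → [0,1,3,4,5,6,7,8,10]=1  [1,3,4,5,6,7,8,9,10]=9  [2,3,4,5,6,7,8,9,10]=36
  first=0(c) contributes 45
  first=2(a) contributes 10
|[w]| = 55

55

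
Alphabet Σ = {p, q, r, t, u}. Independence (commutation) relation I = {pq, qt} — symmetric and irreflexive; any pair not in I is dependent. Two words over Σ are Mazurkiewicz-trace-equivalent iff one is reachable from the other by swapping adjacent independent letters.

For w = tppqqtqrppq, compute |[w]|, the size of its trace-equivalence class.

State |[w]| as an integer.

piece 0:t — minimal
piece 1:p rests on {0:t}
piece 2:p rests on {1:p}
piece 3:q — minimal
piece 4:q rests on {3:q}
piece 5:t rests on {2:p}
piece 6:q rests on {4:q}
piece 7:r rests on {5:t, 6:q}
piece 8:p rests on {7:r}
piece 9:p rests on {8:p}
piece 10:q rests on {7:r}
minimal pieces: {0:t, 3:q}
ways to finish when only these pieces remain (= sum over removing one remaining piece with nothing left below it):
  1 left: {9}→1  {10}→1
  2 left: {8,9}→1  {9,10}→2
  3 left: {8,9,10}→3
  4 left: {7,8,9,10}→3
  5 left: {5,7,8,9,10}→3  {6,7,8,9,10}→3
  6 left: {2,5,7,8,9,10}→3  {4,6,7,8,9,10}→3  {5,6,7,8,9,10}→6
  7 left: {1,2,5,7,8,9,10}→3  {2,5,6,7,8,9,10}→9  {3,4,6,7,8,9,10}→3  {4,5,6,7,8,9,10}→9
  8 left: {0,1,2,5,7,8,9,10}→3  {1,2,5,6,7,8,9,10}→12  {2,4,5,6,7,8,9,10}→18  {3,4,5,6,7,8,9,10}→12
  9 left: {0,1,2,5,6,7,8,9,10}→15  {1,2,4,5,6,7,8,9,10}→30  {2,3,4,5,6,7,8,9,10}→30
  placing 0:t first → 60 extensions
  placing 3:q first → 45 extensions
total linear extensions = 105

105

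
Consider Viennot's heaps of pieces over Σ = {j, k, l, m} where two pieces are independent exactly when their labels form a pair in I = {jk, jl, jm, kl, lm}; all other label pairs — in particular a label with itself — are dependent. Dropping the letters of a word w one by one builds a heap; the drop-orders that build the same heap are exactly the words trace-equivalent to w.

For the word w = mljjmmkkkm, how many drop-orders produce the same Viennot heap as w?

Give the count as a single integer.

360

#0=m has no predecessor
#1=l has no predecessor
#2=j has no predecessor
#3=j depends on [2:j]
#4=m depends on [0:m]
#5=m depends on [4:m]
#6=k depends on [5:m]
#7=k depends on [6:k]
#8=k depends on [7:k]
#9=m depends on [8:k]
sources: [0:m, 1:l, 2:j]
N(rest) = Σ N(rest − s) over sources s of rest; N(one piece) = 1:
  size 1 → [1]=1  [3]=1  [9]=1
  size 2 → [1,3]=2  [1,9]=2  [2,3]=1  [3,9]=2  [8,9]=1
  size 3 → [1,2,3]=3  [1,3,9]=6  [1,8,9]=3  [2,3,9]=3  [3,8,9]=3  [7,8,9]=1
  size 4 → [1,2,3,9]=12  [1,3,8,9]=12  [1,7,8,9]=4  [2,3,8,9]=6  [3,7,8,9]=4  [6,7,8,9]=1
  size 5 → [1,2,3,8,9]=30  [1,3,7,8,9]=20  [1,6,7,8,9]=5  [2,3,7,8,9]=10  [3,6,7,8,9]=5  [5,6,7,8,9]=1
  size 6 → [1,2,3,7,8,9]=60  [1,3,6,7,8,9]=30  [1,5,6,7,8,9]=6  [2,3,6,7,8,9]=15  [3,5,6,7,8,9]=6  [4,5,6,7,8,9]=1
  size 7 → [0,4,5,6,7,8,9]=1  [1,2,3,6,7,8,9]=105  [1,3,5,6,7,8,9]=42  [1,4,5,6,7,8,9]=7  [2,3,5,6,7,8,9]=21  [3,4,5,6,7,8,9]=7
  size 8 → [0,1,4,5,6,7,8,9]=8  [0,3,4,5,6,7,8,9]=8  [1,2,3,5,6,7,8,9]=168  [1,3,4,5,6,7,8,9]=56  [2,3,4,5,6,7,8,9]=28
  first=0(m) contributes 252
  first=1(l) contributes 36
  first=2(j) contributes 72
|[w]| = 360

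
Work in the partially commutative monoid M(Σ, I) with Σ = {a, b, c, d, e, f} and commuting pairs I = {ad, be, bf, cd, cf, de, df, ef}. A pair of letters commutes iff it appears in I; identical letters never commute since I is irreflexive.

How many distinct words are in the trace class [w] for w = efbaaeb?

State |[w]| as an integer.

#0=e has no predecessor
#1=f has no predecessor
#2=b has no predecessor
#3=a depends on [0:e, 1:f, 2:b]
#4=a depends on [3:a]
#5=e depends on [4:a]
#6=b depends on [4:a]
sources: [0:e, 1:f, 2:b]
N(rest) = Σ N(rest − s) over sources s of rest; N(one piece) = 1:
  size 1 → [5]=1  [6]=1
  size 2 → [5,6]=2
  size 3 → [4,5,6]=2
  size 4 → [3,4,5,6]=2
  size 5 → [0,3,4,5,6]=2  [1,3,4,5,6]=2  [2,3,4,5,6]=2
  first=0(e) contributes 4
  first=1(f) contributes 4
  first=2(b) contributes 4
|[w]| = 12

12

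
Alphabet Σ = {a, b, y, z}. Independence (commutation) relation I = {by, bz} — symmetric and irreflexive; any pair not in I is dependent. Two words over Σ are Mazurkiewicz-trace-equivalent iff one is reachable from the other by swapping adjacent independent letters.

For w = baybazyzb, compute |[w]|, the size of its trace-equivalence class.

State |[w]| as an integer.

8

drop 0:b onto floor
drop 1:a onto {0:b}
drop 2:y onto {1:a}
drop 3:b onto {1:a}
drop 4:a onto {2:y, 3:b}
drop 5:z onto {4:a}
drop 6:y onto {5:z}
drop 7:z onto {6:y}
drop 8:b onto {4:a}
ground layer = {0:b}
drop-orders for the pieces not yet dropped (sum over which currently-grounded one goes next):
  1 to go: {7} 1  {8} 1
  2 to go: {6,7} 1  {7,8} 2
  3 to go: {5,6,7} 1  {6,7,8} 3
  4 to go: {5,6,7,8} 4
  5 to go: {4,5,6,7,8} 4
  6 to go: {2,4,5,6,7,8} 4  {3,4,5,6,7,8} 4
  7 to go: {2,3,4,5,6,7,8} 8
  if 0:b drops first: 8 orders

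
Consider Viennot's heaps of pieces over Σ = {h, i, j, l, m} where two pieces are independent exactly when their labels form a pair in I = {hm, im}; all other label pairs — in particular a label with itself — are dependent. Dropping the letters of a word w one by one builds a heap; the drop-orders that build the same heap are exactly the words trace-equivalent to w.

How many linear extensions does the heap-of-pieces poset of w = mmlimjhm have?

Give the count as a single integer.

4

piece 0:m — minimal
piece 1:m rests on {0:m}
piece 2:l rests on {1:m}
piece 3:i rests on {2:l}
piece 4:m rests on {2:l}
piece 5:j rests on {3:i, 4:m}
piece 6:h rests on {5:j}
piece 7:m rests on {5:j}
minimal pieces: {0:m}
ways to finish when only these pieces remain (= sum over removing one remaining piece with nothing left below it):
  1 left: {6}→1  {7}→1
  2 left: {6,7}→2
  3 left: {5,6,7}→2
  4 left: {3,5,6,7}→2  {4,5,6,7}→2
  5 left: {3,4,5,6,7}→4
  6 left: {2,3,4,5,6,7}→4
  placing 0:m first → 4 extensions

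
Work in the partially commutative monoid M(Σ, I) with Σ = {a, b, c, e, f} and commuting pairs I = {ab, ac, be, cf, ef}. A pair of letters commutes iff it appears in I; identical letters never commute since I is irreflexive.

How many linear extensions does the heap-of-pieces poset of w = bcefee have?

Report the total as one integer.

5

drop 0:b onto floor
drop 1:c onto {0:b}
drop 2:e onto {1:c}
drop 3:f onto {0:b}
drop 4:e onto {2:e}
drop 5:e onto {4:e}
ground layer = {0:b}
drop-orders for the pieces not yet dropped (sum over which currently-grounded one goes next):
  1 to go: {3} 1  {5} 1
  2 to go: {3,5} 2  {4,5} 1
  3 to go: {2,4,5} 1  {3,4,5} 3
  4 to go: {1,2,4,5} 1  {2,3,4,5} 4
  if 0:b drops first: 5 orders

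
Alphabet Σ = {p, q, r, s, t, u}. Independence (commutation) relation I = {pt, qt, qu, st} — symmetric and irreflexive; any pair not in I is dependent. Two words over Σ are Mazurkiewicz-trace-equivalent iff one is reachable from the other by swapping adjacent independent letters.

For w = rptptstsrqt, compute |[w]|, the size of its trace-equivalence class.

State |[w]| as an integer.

0(r) covers ∅
1(p) covers 0:r
2(t) covers 0:r
3(p) covers 1:p
4(t) covers 2:t
5(s) covers 3:p
6(t) covers 4:t
7(s) covers 5:s
8(r) covers 6:t, 7:s
9(q) covers 8:r
10(t) covers 8:r
floor of heap: 0:r
completions by unplaced set U, small U first (add the entries for U minus each lowest piece of U):
  |U|=1: {9}:1  {10}:1
  |U|=2: {9,10}:2
  |U|=3: {8,9,10}:2
  |U|=4: {6,8,9,10}:2  {7,8,9,10}:2
  |U|=5: {4,6,8,9,10}:2  {5,7,8,9,10}:2  {6,7,8,9,10}:4
  |U|=6: {2,4,6,8,9,10}:2  {3,5,7,8,9,10}:2  {4,6,7,8,9,10}:6  {5,6,7,8,9,10}:6
  |U|=7: {1,3,5,7,8,9,10}:2  {2,4,6,7,8,9,10}:8  {3,5,6,7,8,9,10}:8  {4,5,6,7,8,9,10}:12
  |U|=8: {1,3,5,6,7,8,9,10}:10  {2,4,5,6,7,8,9,10}:20  {3,4,5,6,7,8,9,10}:20
  |U|=9: {1,3,4,5,6,7,8,9,10}:30  {2,3,4,5,6,7,8,9,10}:40
  start at 0(r): 70

70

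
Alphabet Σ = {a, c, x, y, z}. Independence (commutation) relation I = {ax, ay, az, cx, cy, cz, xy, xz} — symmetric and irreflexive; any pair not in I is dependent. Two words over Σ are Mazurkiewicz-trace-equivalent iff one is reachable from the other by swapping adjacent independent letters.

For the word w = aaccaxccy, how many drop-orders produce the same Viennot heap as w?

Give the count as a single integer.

piece 0:a — minimal
piece 1:a rests on {0:a}
piece 2:c rests on {1:a}
piece 3:c rests on {2:c}
piece 4:a rests on {3:c}
piece 5:x — minimal
piece 6:c rests on {4:a}
piece 7:c rests on {6:c}
piece 8:y — minimal
minimal pieces: {0:a, 5:x, 8:y}
ways to finish when only these pieces remain (= sum over removing one remaining piece with nothing left below it):
  1 left: {5}→1  {7}→1  {8}→1
  2 left: {5,7}→2  {5,8}→2  {6,7}→1  {7,8}→2
  3 left: {4,6,7}→1  {5,6,7}→3  {5,7,8}→6  {6,7,8}→3
  4 left: {3,4,6,7}→1  {4,5,6,7}→4  {4,6,7,8}→4  {5,6,7,8}→12
  5 left: {2,3,4,6,7}→1  {3,4,5,6,7}→5  {3,4,6,7,8}→5  {4,5,6,7,8}→20
  6 left: {1,2,3,4,6,7}→1  {2,3,4,5,6,7}→6  {2,3,4,6,7,8}→6  {3,4,5,6,7,8}→30
  7 left: {0,1,2,3,4,6,7}→1  {1,2,3,4,5,6,7}→7  {1,2,3,4,6,7,8}→7  {2,3,4,5,6,7,8}→42
  placing 0:a first → 56 extensions
  placing 5:x first → 8 extensions
  placing 8:y first → 8 extensions
total linear extensions = 72

72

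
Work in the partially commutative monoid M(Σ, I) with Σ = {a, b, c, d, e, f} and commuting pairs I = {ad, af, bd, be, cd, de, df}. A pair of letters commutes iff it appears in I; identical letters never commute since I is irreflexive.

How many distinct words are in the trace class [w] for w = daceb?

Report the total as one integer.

10

#0=d has no predecessor
#1=a has no predecessor
#2=c depends on [1:a]
#3=e depends on [2:c]
#4=b depends on [2:c]
sources: [0:d, 1:a]
N(rest) = Σ N(rest − s) over sources s of rest; N(one piece) = 1:
  size 1 → [0]=1  [3]=1  [4]=1
  size 2 → [0,3]=2  [0,4]=2  [3,4]=2
  size 3 → [0,3,4]=6  [2,3,4]=2
  first=0(d) contributes 2
  first=1(a) contributes 8
|[w]| = 10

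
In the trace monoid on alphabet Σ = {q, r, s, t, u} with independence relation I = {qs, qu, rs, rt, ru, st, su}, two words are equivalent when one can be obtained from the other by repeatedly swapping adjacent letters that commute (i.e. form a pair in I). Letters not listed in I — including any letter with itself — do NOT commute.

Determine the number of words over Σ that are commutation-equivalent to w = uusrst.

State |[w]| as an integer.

#0=u has no predecessor
#1=u depends on [0:u]
#2=s has no predecessor
#3=r has no predecessor
#4=s depends on [2:s]
#5=t depends on [1:u]
sources: [0:u, 2:s, 3:r]
N(rest) = Σ N(rest − s) over sources s of rest; N(one piece) = 1:
  size 1 → [3]=1  [4]=1  [5]=1
  size 2 → [1,5]=1  [2,4]=1  [3,4]=2  [3,5]=2  [4,5]=2
  size 3 → [0,1,5]=1  [1,3,5]=3  [1,4,5]=3  [2,3,4]=3  [2,4,5]=3  [3,4,5]=6
  size 4 → [0,1,3,5]=4  [0,1,4,5]=4  [1,2,4,5]=6  [1,3,4,5]=12  [2,3,4,5]=12
  first=0(u) contributes 30
  first=2(s) contributes 20
  first=3(r) contributes 10
|[w]| = 60

60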